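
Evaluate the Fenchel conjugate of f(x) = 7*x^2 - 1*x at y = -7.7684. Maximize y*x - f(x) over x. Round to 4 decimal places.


f*(y) = sup_x {y*x - a*x^2 - b*x} = sup_x {(y-b)*x - a*x^2}
FOC: (y - b) - 2a*x = 0 => x* = (y - b)/(2a)
x* = (-7.7684 + 1)/(2*7) = -0.4835
f*(-7.7684) = (y-b)^2/(4a) = (-7.7684 + 1)^2/(4*7)
= 45.8112/28 = 1.6361


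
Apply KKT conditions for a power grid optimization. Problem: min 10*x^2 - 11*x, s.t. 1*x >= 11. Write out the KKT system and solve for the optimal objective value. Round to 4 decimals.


Step 1: Try lambda = 0 (constraint inactive).
x_unc = 11/(2*10) = 0.55
Check: 1*0.55 = 0.55 < 11 -- violated!
Step 2: Constraint must be active: 1*x = 11
x* = 11/1 = 11.0
lambda = (2*10*11.0 - 11)/1 = 209.0
Step 3: Compute optimal value.
f(x*) = 10*11.0^2 - 11*11.0 = 1089.0


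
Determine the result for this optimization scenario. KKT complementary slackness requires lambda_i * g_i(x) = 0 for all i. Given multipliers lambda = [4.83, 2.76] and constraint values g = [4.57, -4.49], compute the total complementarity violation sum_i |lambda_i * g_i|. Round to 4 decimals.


KKT complementary slackness check:
lambda_1 * g_1 = 4.83 * 4.57 = 22.0731
lambda_2 * g_2 = 2.76 * -4.49 = -12.3924
Total violation = 22.0731 + 12.3924 = 34.4655


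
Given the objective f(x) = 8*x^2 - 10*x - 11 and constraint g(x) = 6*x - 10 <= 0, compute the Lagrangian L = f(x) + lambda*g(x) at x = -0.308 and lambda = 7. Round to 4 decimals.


Step 1: Evaluate f(x).
f(-0.308) = 8*(-0.308)^2 - 10*(-0.308) - 11 = -7.1611
Step 2: Evaluate g(x).
g(-0.308) = 6*-0.308 - 10 = -11.848
Step 3: Compute Lagrangian.
L = -7.1611 + 7*-11.848 = -90.0971


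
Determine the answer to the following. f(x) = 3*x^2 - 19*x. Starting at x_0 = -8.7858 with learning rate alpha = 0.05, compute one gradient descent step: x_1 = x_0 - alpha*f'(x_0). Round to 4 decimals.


We compute the gradient at x_0 and apply the update.
f'(x) = 6*x - 19
f'(-8.7858) = 6*-8.7858 - 19 = -71.7148
x_1 = -8.7858 - 0.05*-71.7148 = -5.2001


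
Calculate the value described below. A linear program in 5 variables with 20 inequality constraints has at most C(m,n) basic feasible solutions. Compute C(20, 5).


Each vertex corresponds to some choice of n active constraints out of m, so the number of vertices is at most C(m, n) = m! / (n!(m-n)!).
m = 20, n = 5
Numerator: 20 * 19 * 18 * 17 * 16
Denominator: 5! = 120
C(20, 5) = 15504


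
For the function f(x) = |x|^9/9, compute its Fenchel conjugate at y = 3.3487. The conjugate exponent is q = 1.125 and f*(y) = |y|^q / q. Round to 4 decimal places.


The conjugate exponent q satisfies 1/p + 1/q = 1.
p = 9, so q = 9/(9 - 1) = 1.125
|y|^q = 3.3487^1.125 = 3.8948
f*(3.3487) = 3.8948 / 1.125 = 3.462


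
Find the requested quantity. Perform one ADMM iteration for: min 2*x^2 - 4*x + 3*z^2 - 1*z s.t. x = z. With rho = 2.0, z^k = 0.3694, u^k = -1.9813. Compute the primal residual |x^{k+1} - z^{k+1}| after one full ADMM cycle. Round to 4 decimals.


ADMM iteration with rho = 2.0, z^k = 0.3694, u^k = -1.9813
Step 1: x-update.
Minimize 2*x^2 - 4*x + (2.0/2)*(x - 0.3694 - 1.9813)^2
FOC: (2*2 + 2.0)*x = 4 + 2.0*(0.3694 + 1.9813)
x^{k+1} = 1.4502
Step 2: z-update.
Minimize 3*z^2 - 1*z + (2.0/2)*(1.4502 - z - 1.9813)^2
FOC: (2*3 + 2.0)*z = 1 + 2.0*(1.4502 - 1.9813)
z^{k+1} = -0.0078
Step 3: u-update.
u^{k+1} = -1.9813 + 1.4502 + 0.0078 = -0.5233
Step 4: Primal residual = |1.4502 + 0.0078| = 1.458


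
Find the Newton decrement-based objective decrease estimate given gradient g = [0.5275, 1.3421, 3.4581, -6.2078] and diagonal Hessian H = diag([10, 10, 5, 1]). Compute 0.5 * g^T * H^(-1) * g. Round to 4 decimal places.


Step 1: H is diagonal, so H^(-1) * g = [0.0528, 0.1342, 0.6916, -6.2078].
Step 2: g^T H^(-1) g = sum_i g_i^2 / H_ii
  = (0.5275)^2/10 + (1.3421)^2/10 + (3.4581)^2/5 + (-6.2078)^2/1
  = 0.0278 + 0.1801 + 2.3917 + 38.5368 = 41.1364
Step 3: Objective decrease = 0.5 * g^T H^(-1) g = 20.5682


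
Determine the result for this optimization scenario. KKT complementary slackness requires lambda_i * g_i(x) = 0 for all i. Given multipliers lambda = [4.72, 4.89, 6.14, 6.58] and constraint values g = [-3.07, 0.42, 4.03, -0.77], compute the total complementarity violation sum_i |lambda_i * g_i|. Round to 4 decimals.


KKT complementary slackness check:
lambda_1 * g_1 = 4.72 * -3.07 = -14.4904
lambda_2 * g_2 = 4.89 * 0.42 = 2.0538
lambda_3 * g_3 = 6.14 * 4.03 = 24.7442
lambda_4 * g_4 = 6.58 * -0.77 = -5.0666
Total violation = 14.4904 + 2.0538 + 24.7442 + 5.0666 = 46.355


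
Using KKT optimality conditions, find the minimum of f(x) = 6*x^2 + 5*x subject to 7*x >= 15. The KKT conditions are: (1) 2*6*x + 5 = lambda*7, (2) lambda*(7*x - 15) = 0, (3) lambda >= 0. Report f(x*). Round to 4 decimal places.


Step 1: Try lambda = 0 (constraint inactive).
x_unc = -5/(2*6) = -0.4167
Check: 7*-0.4167 = -2.9169 < 15 -- violated!
Step 2: Constraint must be active: 7*x = 15
x* = 15/7 = 2.1429 (rounded; the exact value 15/7 is used below)
lambda = (2*6*(15/7) + 5)/7 = 4.3878
Step 3: Compute optimal value.
f(x*) = 6*(15/7)^2 + 5*(15/7) = 38.2653


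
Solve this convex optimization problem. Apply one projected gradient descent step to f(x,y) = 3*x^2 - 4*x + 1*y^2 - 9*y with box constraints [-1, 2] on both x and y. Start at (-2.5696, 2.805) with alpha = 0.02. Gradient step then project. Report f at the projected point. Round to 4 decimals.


Step 1: Compute gradient at (-2.5696, 2.805).
grad_x = 2*3*-2.5696 - 4 = -19.4176
grad_y = 2*1*2.805 - 9 = -3.39
Step 2: Gradient step.
x_raw = -2.5696 - 0.02*-19.4176 = -2.1812
y_raw = 2.805 - 0.02*-3.39 = 2.8728
Step 3: Project onto [-1, 2].
x_proj = clip(-2.1812) = -1.0
y_proj = clip(2.8728) = 2.0
Step 4: Evaluate f.
f(-1.0, 2.0) = -7.0


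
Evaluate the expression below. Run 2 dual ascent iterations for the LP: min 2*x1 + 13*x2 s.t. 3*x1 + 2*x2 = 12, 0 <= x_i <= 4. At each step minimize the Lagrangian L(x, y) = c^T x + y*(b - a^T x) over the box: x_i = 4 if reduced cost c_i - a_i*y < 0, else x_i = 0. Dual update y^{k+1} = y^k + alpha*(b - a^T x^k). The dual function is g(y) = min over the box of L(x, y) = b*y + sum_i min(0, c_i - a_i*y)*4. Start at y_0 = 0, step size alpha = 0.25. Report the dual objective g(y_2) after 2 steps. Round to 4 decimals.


Dual ascent for LP: min 2*x1 + 13*x2, 3*x1 + 2*x2 = 12, 0 <= x_i <= 4
Step 1: y^k = 0.0, reduced costs: (2.0, 13.0)
  x^k = (0.0, 0.0), subgradient = b - a^T x = 12.0
  y^{k+1} = 0.0 + 0.25*12.0 = 3.0
Step 2: y^k = 3.0, reduced costs: (-7.0, 7.0)
  x^k = (4.0, 0.0), subgradient = b - a^T x = 0.0
  y^{k+1} = 3.0 + 0.25*0.0 = 3.0
Dual objective at y_2 = 3.0: reduced costs (-7.0, 7.0), box minimizer x = (4.0, 0.0)
g(y_2) = b*y + (c1 - a1*y)*x1 + (c2 - a2*y)*x2 = 12*3.0 + (-7.0)*4.0 + 7.0*0.0 = 36.0 - 28.0 + 0.0 = 8.0


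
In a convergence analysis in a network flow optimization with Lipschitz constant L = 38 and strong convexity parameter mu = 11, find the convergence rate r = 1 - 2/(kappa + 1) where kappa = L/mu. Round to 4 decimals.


Step 1: Compute the condition number.
kappa = L/mu = 38/11 = 3.4545
Step 2: Compute the convergence rate.
r = 1 - 2/(kappa + 1) = 1 - 2*mu/(L + mu) = (L - mu)/(L + mu) = 27/49 = 0.551


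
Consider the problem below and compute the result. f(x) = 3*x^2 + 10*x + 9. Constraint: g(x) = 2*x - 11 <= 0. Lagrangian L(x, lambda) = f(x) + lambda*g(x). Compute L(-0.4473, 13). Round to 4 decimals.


Step 1: Evaluate f(x).
f(-0.4473) = 3*(-0.4473)^2 + 10*(-0.4473) + 9 = 5.1272
Step 2: Evaluate g(x).
g(-0.4473) = 2*-0.4473 - 11 = -11.8946
Step 3: Compute Lagrangian.
L = 5.1272 + 13*-11.8946 = -149.5026


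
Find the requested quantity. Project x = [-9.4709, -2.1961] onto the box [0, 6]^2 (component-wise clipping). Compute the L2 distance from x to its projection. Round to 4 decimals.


Project each component onto [0, 6].
clip(-9.4709) = 0.0, clip(-2.1961) = 0.0
Projection = [0.0, 0.0]
Squared diffs: [89.6979, 4.8229]
Distance = sqrt(94.5208) = 9.7222


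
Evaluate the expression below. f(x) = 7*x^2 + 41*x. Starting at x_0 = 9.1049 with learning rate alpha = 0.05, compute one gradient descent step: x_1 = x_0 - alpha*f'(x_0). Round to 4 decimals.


We compute the gradient at x_0 and apply the update.
f'(x) = 14*x + 41
f'(9.1049) = 14*9.1049 + 41 = 168.4686
x_1 = 9.1049 - 0.05*168.4686 = 0.6815


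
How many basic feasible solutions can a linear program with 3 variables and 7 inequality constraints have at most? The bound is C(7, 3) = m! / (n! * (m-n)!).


Each vertex corresponds to some choice of n active constraints out of m, so the number of vertices is at most C(m, n) = m! / (n!(m-n)!).
m = 7, n = 3
Numerator: 7 * 6 * 5
Denominator: 3! = 6
C(7, 3) = 35


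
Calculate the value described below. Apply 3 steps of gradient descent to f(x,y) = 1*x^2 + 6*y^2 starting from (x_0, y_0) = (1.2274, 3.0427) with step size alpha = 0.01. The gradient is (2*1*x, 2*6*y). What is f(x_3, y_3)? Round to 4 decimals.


Gradient descent on f(x,y) = 1*x^2 + 6*y^2.
Starting point: (1.2274, 3.0427), alpha = 0.01
Step 1: grad_x = 2*1*1.2274 = 2.4548, grad_y = 2*6*3.0427 = 36.5124
  x_1 = 1.2274 - 0.01*2.4548 = 1.2029
  y_1 = 3.0427 - 0.01*36.5124 = 2.6776
Step 2: grad_x = 2*1*1.2029 = 2.4057, grad_y = 2*6*2.6776 = 32.1309
  x_2 = 1.2029 - 0.01*2.4057 = 1.1788
  y_2 = 2.6776 - 0.01*32.1309 = 2.3563
Step 3: grad_x = 2*1*1.1788 = 2.3576, grad_y = 2*6*2.3563 = 28.2752
  x_3 = 1.1788 - 0.01*2.3576 = 1.1552
  y_3 = 2.3563 - 0.01*28.2752 = 2.0735
f(1.1552, 2.0735) = 1*1.1552^2 + 6*2.0735^2 = 27.1313


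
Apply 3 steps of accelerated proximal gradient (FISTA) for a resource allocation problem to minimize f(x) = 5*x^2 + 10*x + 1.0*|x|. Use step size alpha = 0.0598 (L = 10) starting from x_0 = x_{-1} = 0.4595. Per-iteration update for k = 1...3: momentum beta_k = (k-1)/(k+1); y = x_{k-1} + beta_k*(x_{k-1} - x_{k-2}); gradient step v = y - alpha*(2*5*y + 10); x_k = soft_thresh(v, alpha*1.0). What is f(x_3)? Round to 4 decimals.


FISTA on f(x) = 5*x^2 + 10*x + 1.0*|x|
L = 10, alpha = 0.0598
Iteration 1: beta = 0.0, y = 0.4595 + 0.0*(0.4595 - 0.4595) = 0.4595
  grad(y) = 14.595, v = y - alpha*grad = -0.4133
  prox(v) = soft_thresh(-0.4133, 0.0598) = -0.3535
Iteration 2: beta = 0.3333, y = -0.3535 + 0.3333*(-0.3535 - 0.4595) = -0.6245
  grad(y) = 3.7553, v = y - alpha*grad = -0.849
  prox(v) = soft_thresh(-0.849, 0.0598) = -0.7892
Iteration 3: beta = 0.5, y = -0.7892 + 0.5*(-0.7892 + 0.3535) = -1.0071
  grad(y) = -0.0712, v = y - alpha*grad = -1.0029
  prox(v) = soft_thresh(-1.0029, 0.0598) = -0.9431
f(x_3) = 5*(-0.9431)^2 + 10*(-0.9431) + 1.0*|-0.9431| = -4.0407


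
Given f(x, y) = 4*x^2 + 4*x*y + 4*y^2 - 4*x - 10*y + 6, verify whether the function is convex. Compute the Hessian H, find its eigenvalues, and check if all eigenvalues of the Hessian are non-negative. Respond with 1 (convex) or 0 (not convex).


The Hessian of f(x,y) = 4*x^2 + 4*x*y + 4*y^2 - 4*x - 10*y + 6 is:
H = [[8, 4], [4, 8]]
Trace = 8 + 8 = 16
Determinant = 8*8 - (4)^2 = 48
Discriminant = (16)^2 - 4*48 = 64.0
Eigenvalues: lambda_1 = 4.0, lambda_2 = 12.0
The function is convex.

1


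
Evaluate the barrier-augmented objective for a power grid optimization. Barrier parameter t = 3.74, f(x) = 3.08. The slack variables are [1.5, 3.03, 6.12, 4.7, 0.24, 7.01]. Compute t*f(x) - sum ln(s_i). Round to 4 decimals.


Step 1: Compute log-barrier.
ln values: [0.4055, 1.1086, 1.8116, 1.5476, -1.4271, 1.9473]
phi = -(0.4055 + 1.1086 + 1.8116 + 1.5476 - 1.4271 + 1.9473) = -5.3934
Step 2: Compute augmented objective.
t*f(x) = 3.74*3.08 = 11.5192
Total = 11.5192 - 5.3934 = 6.1258


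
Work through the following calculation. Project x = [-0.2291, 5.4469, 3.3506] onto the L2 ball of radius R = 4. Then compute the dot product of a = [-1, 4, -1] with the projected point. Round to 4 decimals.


Step 1: Compute ||x|| (intermediates to 6 decimals).
||x|| = sqrt((-0.2291)^2 + 5.4469^2 + 3.3506^2) = 6.399041
Step 2: Project.
Since ||x|| > R, scale = R/||x|| = 4/6.399041 = 0.625094, proj(x) = scale * x
proj(x) = [-0.143209, 3.404825, 2.09444]
Step 3: Dot product.
a^T * proj(x) = -1*(-0.143209) + 4*3.404825 - 1*2.09444 = 11.6681


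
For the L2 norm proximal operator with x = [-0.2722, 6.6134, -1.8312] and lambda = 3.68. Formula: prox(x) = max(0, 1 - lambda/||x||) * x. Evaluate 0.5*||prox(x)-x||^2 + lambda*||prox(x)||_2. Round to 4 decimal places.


Step 1: Compute ||x||.
||x|| = 6.8676
Step 2: Compute scaling factor.
scale = max(0, 1 - 3.68/6.8676) = 0.4642
Step 3: prox(x) = [-0.1263, 3.0696, -0.85]
||prox(x)|| = 3.1876
Step 4: Proximal objective.
0.5*||prox-x||^2 = 6.7712
lambda*||prox|| = 11.7304
Total = 18.5017


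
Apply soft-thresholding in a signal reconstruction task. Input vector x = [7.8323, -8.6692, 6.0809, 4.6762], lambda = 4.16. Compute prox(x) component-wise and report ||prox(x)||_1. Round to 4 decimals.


Soft-thresholding with lambda = 4.16:
prox(7.8323) = sign(7.8323)*max(|7.8323| - 4.16, 0) = 3.6723
prox(-8.6692) = sign(-8.6692)*max(|-8.6692| - 4.16, 0) = -4.5092
prox(6.0809) = sign(6.0809)*max(|6.0809| - 4.16, 0) = 1.9209
prox(4.6762) = sign(4.6762)*max(|4.6762| - 4.16, 0) = 0.5162
prox(x) = [3.6723, -4.5092, 1.9209, 0.5162]
||prox(x)||_1 = 3.6723 + 4.5092 + 1.9209 + 0.5162 = 10.6186


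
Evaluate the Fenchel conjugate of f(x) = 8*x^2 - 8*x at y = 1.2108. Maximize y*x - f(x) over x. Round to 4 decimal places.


f*(y) = sup_x {y*x - a*x^2 - b*x} = sup_x {(y-b)*x - a*x^2}
FOC: (y - b) - 2a*x = 0 => x* = (y - b)/(2a)
x* = (1.2108 + 8)/(2*8) = 0.5757
f*(1.2108) = (y-b)^2/(4a) = (1.2108 + 8)^2/(4*8)
= 84.8388/32 = 2.6512


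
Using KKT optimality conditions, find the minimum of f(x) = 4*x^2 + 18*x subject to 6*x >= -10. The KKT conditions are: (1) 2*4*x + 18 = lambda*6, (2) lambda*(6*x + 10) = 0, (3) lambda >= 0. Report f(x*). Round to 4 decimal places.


Step 1: Try lambda = 0 (constraint inactive).
x_unc = -18/(2*4) = -2.25
Check: 6*-2.25 = -13.5 < -10 -- violated!
Step 2: Constraint must be active: 6*x = -10
x* = -10/6 = -5/3 = -1.6667 (rounded; the exact value -5/3 is used below)
lambda = (2*4*(-5/3) + 18)/6 = 0.7778
Step 3: Compute optimal value.
f(x*) = 4*(-5/3)^2 + 18*(-5/3) = -18.8889


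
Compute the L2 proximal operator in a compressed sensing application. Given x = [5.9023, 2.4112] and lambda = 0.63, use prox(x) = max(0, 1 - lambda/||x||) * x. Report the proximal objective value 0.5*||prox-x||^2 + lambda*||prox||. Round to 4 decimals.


Step 1: Compute ||x||.
||x|| = 6.3758
Step 2: Compute scaling factor.
scale = max(0, 1 - 0.63/6.3758) = 0.9012
Step 3: prox(x) = [5.3191, 2.1729]
||prox(x)|| = 5.7458
Step 4: Proximal objective.
0.5*||prox-x||^2 = 0.1985
lambda*||prox|| = 3.6199
Total = 3.8183


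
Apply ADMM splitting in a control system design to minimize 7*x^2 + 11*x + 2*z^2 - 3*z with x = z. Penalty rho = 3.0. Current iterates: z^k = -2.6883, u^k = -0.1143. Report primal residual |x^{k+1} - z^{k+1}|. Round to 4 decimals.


ADMM iteration with rho = 3.0, z^k = -2.6883, u^k = -0.1143
Step 1: x-update.
Minimize 7*x^2 + 11*x + (3.0/2)*(x + 2.6883 - 0.1143)^2
FOC: (2*7 + 3.0)*x = -11 + 3.0*(-2.6883 + 0.1143)
x^{k+1} = -1.1013
Step 2: z-update.
Minimize 2*z^2 - 3*z + (3.0/2)*(-1.1013 - z - 0.1143)^2
FOC: (2*2 + 3.0)*z = 3 + 3.0*(-1.1013 - 0.1143)
z^{k+1} = -0.0924
Step 3: u-update.
u^{k+1} = -0.1143 - 1.1013 + 0.0924 = -1.1232
Step 4: Primal residual = |-1.1013 + 0.0924| = 1.0089


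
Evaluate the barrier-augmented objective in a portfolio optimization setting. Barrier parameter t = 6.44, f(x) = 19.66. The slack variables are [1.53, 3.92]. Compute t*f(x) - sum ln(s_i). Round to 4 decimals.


Step 1: Compute log-barrier.
ln values: [0.4253, 1.3661]
phi = -(0.4253 + 1.3661) = -1.7914
Step 2: Compute augmented objective.
t*f(x) = 6.44*19.66 = 126.6104
Total = 126.6104 - 1.7914 = 124.819


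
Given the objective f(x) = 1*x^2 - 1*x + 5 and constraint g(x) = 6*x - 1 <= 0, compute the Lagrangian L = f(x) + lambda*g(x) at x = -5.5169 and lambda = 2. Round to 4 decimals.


Step 1: Evaluate f(x).
f(-5.5169) = 1*(-5.5169)^2 - 1*(-5.5169) + 5 = 40.9531
Step 2: Evaluate g(x).
g(-5.5169) = 6*-5.5169 - 1 = -34.1014
Step 3: Compute Lagrangian.
L = 40.9531 + 2*-34.1014 = -27.2497


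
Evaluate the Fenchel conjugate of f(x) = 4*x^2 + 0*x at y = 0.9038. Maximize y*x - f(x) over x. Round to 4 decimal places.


f*(y) = sup_x {y*x - a*x^2 - b*x} = sup_x {(y-b)*x - a*x^2}
FOC: (y - b) - 2a*x = 0 => x* = (y - b)/(2a)
x* = (0.9038 - 0)/(2*4) = 0.113
f*(0.9038) = (y-b)^2/(4a) = (0.9038 - 0)^2/(4*4)
= 0.8169/16 = 0.0511


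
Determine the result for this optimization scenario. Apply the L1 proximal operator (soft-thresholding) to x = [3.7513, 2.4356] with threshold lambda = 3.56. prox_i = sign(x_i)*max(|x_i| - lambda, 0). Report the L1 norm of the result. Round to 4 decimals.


Soft-thresholding with lambda = 3.56:
prox(3.7513) = sign(3.7513)*max(|3.7513| - 3.56, 0) = 0.1913
prox(2.4356) = sign(2.4356)*max(|2.4356| - 3.56, 0) = 0.0
prox(x) = [0.1913, 0.0]
||prox(x)||_1 = 0.1913 + 0.0 = 0.1913


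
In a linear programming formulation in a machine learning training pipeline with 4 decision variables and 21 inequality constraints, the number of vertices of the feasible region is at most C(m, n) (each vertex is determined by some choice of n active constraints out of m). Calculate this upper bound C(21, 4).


Each vertex corresponds to some choice of n active constraints out of m, so the number of vertices is at most C(m, n) = m! / (n!(m-n)!).
m = 21, n = 4
Numerator: 21 * 20 * 19 * 18
Denominator: 4! = 24
C(21, 4) = 5985


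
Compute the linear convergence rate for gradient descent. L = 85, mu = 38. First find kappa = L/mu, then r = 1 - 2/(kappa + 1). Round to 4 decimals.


Step 1: Compute the condition number.
kappa = L/mu = 85/38 = 2.2368
Step 2: Compute the convergence rate.
r = 1 - 2/(kappa + 1) = 1 - 2*mu/(L + mu) = (L - mu)/(L + mu) = 47/123 = 0.3821


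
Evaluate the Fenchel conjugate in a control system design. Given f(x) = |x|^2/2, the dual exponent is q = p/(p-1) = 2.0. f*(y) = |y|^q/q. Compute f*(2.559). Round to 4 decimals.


The conjugate exponent q satisfies 1/p + 1/q = 1.
p = 2, so q = 2/(2 - 1) = 2.0
|y|^q = 2.559^2.0 = 6.5485
f*(2.559) = 6.5485 / 2.0 = 3.2742


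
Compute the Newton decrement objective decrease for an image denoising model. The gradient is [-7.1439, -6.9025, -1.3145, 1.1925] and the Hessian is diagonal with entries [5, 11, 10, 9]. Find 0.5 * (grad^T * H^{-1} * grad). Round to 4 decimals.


Step 1: H is diagonal, so H^(-1) * g = [-1.4288, -0.6275, -0.1315, 0.1325].
Step 2: g^T H^(-1) g = sum_i g_i^2 / H_ii
  = (-7.1439)^2/5 + (-6.9025)^2/11 + (-1.3145)^2/10 + (1.1925)^2/9
  = 10.2071 + 4.3313 + 0.1728 + 0.158 = 14.8692
Step 3: Objective decrease = 0.5 * g^T H^(-1) g = 7.4346


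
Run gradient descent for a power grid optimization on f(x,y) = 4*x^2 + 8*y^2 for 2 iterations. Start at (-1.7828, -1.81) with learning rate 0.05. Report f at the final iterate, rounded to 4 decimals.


Gradient descent on f(x,y) = 4*x^2 + 8*y^2.
Starting point: (-1.7828, -1.81), alpha = 0.05
Step 1: grad_x = 2*4*-1.7828 = -14.2624, grad_y = 2*8*-1.81 = -28.96
  x_1 = -1.7828 - 0.05*-14.2624 = -1.0697
  y_1 = -1.81 - 0.05*-28.96 = -0.362
Step 2: grad_x = 2*4*-1.0697 = -8.5574, grad_y = 2*8*-0.362 = -5.792
  x_2 = -1.0697 - 0.05*-8.5574 = -0.6418
  y_2 = -0.362 - 0.05*-5.792 = -0.0724
f(-0.6418, -0.0724) = 4*(-0.6418)^2 + 8*(-0.0724)^2 = 1.6896


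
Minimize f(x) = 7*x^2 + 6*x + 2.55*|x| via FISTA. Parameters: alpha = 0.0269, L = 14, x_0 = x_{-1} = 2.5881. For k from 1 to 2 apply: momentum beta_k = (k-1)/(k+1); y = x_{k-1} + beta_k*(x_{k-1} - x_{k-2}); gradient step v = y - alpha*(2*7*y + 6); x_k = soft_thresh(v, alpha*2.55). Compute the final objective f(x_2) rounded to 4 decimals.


FISTA on f(x) = 7*x^2 + 6*x + 2.55*|x|
L = 14, alpha = 0.0269
Iteration 1: beta = 0.0, y = 2.5881 + 0.0*(2.5881 - 2.5881) = 2.5881
  grad(y) = 42.2334, v = y - alpha*grad = 1.452
  prox(v) = soft_thresh(1.452, 0.0686) = 1.3834
Iteration 2: beta = 0.3333, y = 1.3834 + 0.3333*(1.3834 - 2.5881) = 0.9819
  grad(y) = 19.7462, v = y - alpha*grad = 0.4507
  prox(v) = soft_thresh(0.4507, 0.0686) = 0.3821
f(x_2) = 7*0.3821^2 + 6*0.3821 + 2.55*|0.3821| = 4.289


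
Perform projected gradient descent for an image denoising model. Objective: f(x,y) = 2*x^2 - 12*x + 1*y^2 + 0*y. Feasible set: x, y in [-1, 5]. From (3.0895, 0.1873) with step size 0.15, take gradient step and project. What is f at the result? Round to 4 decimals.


Step 1: Compute gradient at (3.0895, 0.1873).
grad_x = 2*2*3.0895 - 12 = 0.358
grad_y = 2*1*0.1873 + 0 = 0.3746
Step 2: Gradient step.
x_raw = 3.0895 - 0.15*0.358 = 3.0358
y_raw = 0.1873 - 0.15*0.3746 = 0.1311
Step 3: Project onto [-1, 5].
x_proj = clip(3.0358) = 3.0358
y_proj = clip(0.1311) = 0.1311
Step 4: Evaluate f.
f(3.0358, 0.1311) = -17.9802


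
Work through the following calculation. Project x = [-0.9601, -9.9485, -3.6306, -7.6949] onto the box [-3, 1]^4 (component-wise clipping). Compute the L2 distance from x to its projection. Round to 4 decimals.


Project each component onto [-3, 1].
clip(-0.9601) = -0.9601, clip(-9.9485) = -3.0, clip(-3.6306) = -3.0, clip(-7.6949) = -3.0
Projection = [-0.9601, -3.0, -3.0, -3.0]
Squared diffs: [0.0, 48.2817, 0.3977, 22.0421]
Distance = sqrt(70.7215) = 8.4096


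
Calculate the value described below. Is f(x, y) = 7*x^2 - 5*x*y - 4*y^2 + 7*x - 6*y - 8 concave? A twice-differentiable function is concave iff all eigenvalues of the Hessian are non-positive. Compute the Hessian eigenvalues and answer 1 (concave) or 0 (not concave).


The Hessian of f(x,y) = 7*x^2 - 5*x*y - 4*y^2 + 7*x - 6*y - 8 is:
H = [[14, -5], [-5, -8]]
Trace = 14 - 8 = 6
Determinant = 14*-8 - (-5)^2 = -137
Discriminant = (6)^2 - 4*-137 = 584.0
Eigenvalues: lambda_1 = -9.083, lambda_2 = 15.083
The function is not concave.

0


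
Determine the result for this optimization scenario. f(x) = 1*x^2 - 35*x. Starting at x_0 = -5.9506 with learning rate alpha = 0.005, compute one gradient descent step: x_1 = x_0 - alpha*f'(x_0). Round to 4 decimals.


We compute the gradient at x_0 and apply the update.
f'(x) = 2*x - 35
f'(-5.9506) = 2*-5.9506 - 35 = -46.9012
x_1 = -5.9506 - 0.005*-46.9012 = -5.7161


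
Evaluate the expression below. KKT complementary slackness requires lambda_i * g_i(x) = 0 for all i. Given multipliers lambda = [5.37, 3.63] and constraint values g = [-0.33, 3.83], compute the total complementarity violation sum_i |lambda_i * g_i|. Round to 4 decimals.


KKT complementary slackness check:
lambda_1 * g_1 = 5.37 * -0.33 = -1.7721
lambda_2 * g_2 = 3.63 * 3.83 = 13.9029
Total violation = 1.7721 + 13.9029 = 15.675


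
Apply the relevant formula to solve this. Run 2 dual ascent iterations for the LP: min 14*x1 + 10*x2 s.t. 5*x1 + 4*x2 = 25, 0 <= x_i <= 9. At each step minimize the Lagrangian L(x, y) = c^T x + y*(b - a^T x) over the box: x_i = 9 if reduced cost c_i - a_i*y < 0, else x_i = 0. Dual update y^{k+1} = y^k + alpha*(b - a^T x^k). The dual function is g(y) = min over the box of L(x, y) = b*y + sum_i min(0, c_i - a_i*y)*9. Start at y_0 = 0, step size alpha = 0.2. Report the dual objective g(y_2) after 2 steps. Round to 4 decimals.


Dual ascent for LP: min 14*x1 + 10*x2, 5*x1 + 4*x2 = 25, 0 <= x_i <= 9
Step 1: y^k = 0.0, reduced costs: (14.0, 10.0)
  x^k = (0.0, 0.0), subgradient = b - a^T x = 25.0
  y^{k+1} = 0.0 + 0.2*25.0 = 5.0
Step 2: y^k = 5.0, reduced costs: (-11.0, -10.0)
  x^k = (9.0, 9.0), subgradient = b - a^T x = -56.0
  y^{k+1} = 5.0 + 0.2*-56.0 = -6.2
Dual objective at y_2 = -6.2: reduced costs (45.0, 34.8), box minimizer x = (0.0, 0.0)
g(y_2) = b*y + (c1 - a1*y)*x1 + (c2 - a2*y)*x2 = 25*(-6.2) + 45.0*0.0 + 34.8*0.0 = -155.0 + 0.0 + 0.0 = -155.0


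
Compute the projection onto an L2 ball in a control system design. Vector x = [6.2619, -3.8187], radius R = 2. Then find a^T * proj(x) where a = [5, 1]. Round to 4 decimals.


Step 1: Compute ||x|| (intermediates to 6 decimals).
||x|| = sqrt(6.2619^2 + (-3.8187)^2) = 7.33443
Step 2: Project.
Since ||x|| > R, scale = R/||x|| = 2/7.33443 = 0.272686, proj(x) = scale * x
proj(x) = [1.707532, -1.041306]
Step 3: Dot product.
a^T * proj(x) = 5*1.707532 + 1*(-1.041306) = 7.4964


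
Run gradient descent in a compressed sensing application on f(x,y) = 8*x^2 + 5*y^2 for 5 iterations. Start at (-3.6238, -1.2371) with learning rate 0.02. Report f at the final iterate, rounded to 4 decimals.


Gradient descent on f(x,y) = 8*x^2 + 5*y^2.
Starting point: (-3.6238, -1.2371), alpha = 0.02
Step 1: grad_x = 2*8*-3.6238 = -57.9808, grad_y = 2*5*-1.2371 = -12.371
  x_1 = -3.6238 - 0.02*-57.9808 = -2.4642
  y_1 = -1.2371 - 0.02*-12.371 = -0.9897
Step 2: grad_x = 2*8*-2.4642 = -39.4269, grad_y = 2*5*-0.9897 = -9.8968
  x_2 = -2.4642 - 0.02*-39.4269 = -1.6756
  y_2 = -0.9897 - 0.02*-9.8968 = -0.7917
Step 3: grad_x = 2*8*-1.6756 = -26.8103, grad_y = 2*5*-0.7917 = -7.9174
  x_3 = -1.6756 - 0.02*-26.8103 = -1.1394
  y_3 = -0.7917 - 0.02*-7.9174 = -0.6334
Step 4: grad_x = 2*8*-1.1394 = -18.231, grad_y = 2*5*-0.6334 = -6.334
  x_4 = -1.1394 - 0.02*-18.231 = -0.7748
  y_4 = -0.6334 - 0.02*-6.334 = -0.5067
Step 5: grad_x = 2*8*-0.7748 = -12.3971, grad_y = 2*5*-0.5067 = -5.0672
  x_5 = -0.7748 - 0.02*-12.3971 = -0.5269
  y_5 = -0.5067 - 0.02*-5.0672 = -0.4054
f(-0.5269, -0.4054) = 8*(-0.5269)^2 + 5*(-0.4054)^2 = 3.0424


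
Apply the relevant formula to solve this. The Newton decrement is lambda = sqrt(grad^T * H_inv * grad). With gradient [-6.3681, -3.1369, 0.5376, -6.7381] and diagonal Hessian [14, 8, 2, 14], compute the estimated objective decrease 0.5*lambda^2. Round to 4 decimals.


Step 1: H is diagonal, so H^(-1) * g = [-0.4549, -0.3921, 0.2688, -0.4813].
Step 2: g^T H^(-1) g = sum_i g_i^2 / H_ii
  = (-6.3681)^2/14 + (-3.1369)^2/8 + (0.5376)^2/2 + (-6.7381)^2/14
  = 2.8966 + 1.23 + 0.1445 + 3.243 = 7.5141
Step 3: Objective decrease = 0.5 * g^T H^(-1) g = 3.7571


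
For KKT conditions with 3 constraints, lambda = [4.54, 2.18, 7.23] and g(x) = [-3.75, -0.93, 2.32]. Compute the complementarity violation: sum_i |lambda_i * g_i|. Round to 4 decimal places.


KKT complementary slackness check:
lambda_1 * g_1 = 4.54 * -3.75 = -17.025
lambda_2 * g_2 = 2.18 * -0.93 = -2.0274
lambda_3 * g_3 = 7.23 * 2.32 = 16.7736
Total violation = 17.025 + 2.0274 + 16.7736 = 35.826


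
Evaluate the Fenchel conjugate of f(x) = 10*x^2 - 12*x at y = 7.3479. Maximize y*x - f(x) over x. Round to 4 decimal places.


f*(y) = sup_x {y*x - a*x^2 - b*x} = sup_x {(y-b)*x - a*x^2}
FOC: (y - b) - 2a*x = 0 => x* = (y - b)/(2a)
x* = (7.3479 + 12)/(2*10) = 0.9674
f*(7.3479) = (y-b)^2/(4a) = (7.3479 + 12)^2/(4*10)
= 374.3412/40 = 9.3585


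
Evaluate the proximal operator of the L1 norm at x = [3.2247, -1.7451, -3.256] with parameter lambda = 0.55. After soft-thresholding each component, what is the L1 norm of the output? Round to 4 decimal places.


Soft-thresholding with lambda = 0.55:
prox(3.2247) = sign(3.2247)*max(|3.2247| - 0.55, 0) = 2.6747
prox(-1.7451) = sign(-1.7451)*max(|-1.7451| - 0.55, 0) = -1.1951
prox(-3.256) = sign(-3.256)*max(|-3.256| - 0.55, 0) = -2.706
prox(x) = [2.6747, -1.1951, -2.706]
||prox(x)||_1 = 2.6747 + 1.1951 + 2.706 = 6.5758


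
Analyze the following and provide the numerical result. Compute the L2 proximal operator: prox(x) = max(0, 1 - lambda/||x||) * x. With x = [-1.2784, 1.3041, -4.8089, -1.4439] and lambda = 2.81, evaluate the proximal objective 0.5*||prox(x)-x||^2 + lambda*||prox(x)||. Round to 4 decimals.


Step 1: Compute ||x||.
||x|| = 5.3428
Step 2: Compute scaling factor.
scale = max(0, 1 - 2.81/5.3428) = 0.4741
Step 3: prox(x) = [-0.606, 0.6182, -2.2797, -0.6845]
||prox(x)|| = 2.5328
Step 4: Proximal objective.
0.5*||prox-x||^2 = 3.9481
lambda*||prox|| = 7.1172
Total = 11.0652


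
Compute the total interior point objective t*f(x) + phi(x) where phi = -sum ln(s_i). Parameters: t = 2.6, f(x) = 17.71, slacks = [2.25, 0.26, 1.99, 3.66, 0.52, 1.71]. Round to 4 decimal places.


Step 1: Compute log-barrier.
ln values: [0.8109, -1.3471, 0.6881, 1.2975, -0.6539, 0.5365]
phi = -(0.8109 - 1.3471 + 0.6881 + 1.2975 - 0.6539 + 0.5365) = -1.332
Step 2: Compute augmented objective.
t*f(x) = 2.6*17.71 = 46.046
Total = 46.046 - 1.332 = 44.714


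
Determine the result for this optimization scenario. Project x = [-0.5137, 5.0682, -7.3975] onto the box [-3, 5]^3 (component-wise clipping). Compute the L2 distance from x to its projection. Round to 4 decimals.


Project each component onto [-3, 5].
clip(-0.5137) = -0.5137, clip(5.0682) = 5.0, clip(-7.3975) = -3.0
Projection = [-0.5137, 5.0, -3.0]
Squared diffs: [0.0, 0.0047, 19.338]
Distance = sqrt(19.3427) = 4.398


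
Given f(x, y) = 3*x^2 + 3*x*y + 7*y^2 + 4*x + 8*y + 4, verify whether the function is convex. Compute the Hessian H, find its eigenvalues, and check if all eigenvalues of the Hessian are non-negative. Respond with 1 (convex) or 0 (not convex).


The Hessian of f(x,y) = 3*x^2 + 3*x*y + 7*y^2 + 4*x + 8*y + 4 is:
H = [[6, 3], [3, 14]]
Trace = 6 + 14 = 20
Determinant = 6*14 - (3)^2 = 75
Discriminant = (20)^2 - 4*75 = 100.0
Eigenvalues: lambda_1 = 5.0, lambda_2 = 15.0
The function is convex.

1


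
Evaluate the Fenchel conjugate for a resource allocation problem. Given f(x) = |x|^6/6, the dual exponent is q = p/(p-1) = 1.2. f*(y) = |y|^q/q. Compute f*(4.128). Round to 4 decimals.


The conjugate exponent q satisfies 1/p + 1/q = 1.
p = 6, so q = 6/(6 - 1) = 1.2
|y|^q = 4.128^1.2 = 5.4814
f*(4.128) = 5.4814 / 1.2 = 4.5678


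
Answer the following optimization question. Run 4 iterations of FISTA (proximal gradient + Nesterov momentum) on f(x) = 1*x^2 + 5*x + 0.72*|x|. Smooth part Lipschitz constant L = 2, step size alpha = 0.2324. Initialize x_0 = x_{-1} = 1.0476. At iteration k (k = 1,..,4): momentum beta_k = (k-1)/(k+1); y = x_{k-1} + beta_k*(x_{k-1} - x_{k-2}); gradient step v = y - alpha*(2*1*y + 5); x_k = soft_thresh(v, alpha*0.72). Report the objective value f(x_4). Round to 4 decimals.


FISTA on f(x) = 1*x^2 + 5*x + 0.72*|x|
L = 2, alpha = 0.2324
Iteration 1: beta = 0.0, y = 1.0476 + 0.0*(1.0476 - 1.0476) = 1.0476
  grad(y) = 7.0952, v = y - alpha*grad = -0.6013
  prox(v) = soft_thresh(-0.6013, 0.1673) = -0.434
Iteration 2: beta = 0.3333, y = -0.434 + 0.3333*(-0.434 - 1.0476) = -0.9279
  grad(y) = 3.1443, v = y - alpha*grad = -1.6586
  prox(v) = soft_thresh(-1.6586, 0.1673) = -1.4913
Iteration 3: beta = 0.5, y = -1.4913 + 0.5*(-1.4913 + 0.434) = -2.0199
  grad(y) = 0.9602, v = y - alpha*grad = -2.243
  prox(v) = soft_thresh(-2.243, 0.1673) = -2.0757
Iteration 4: beta = 0.6, y = -2.0757 + 0.6*(-2.0757 + 1.4913) = -2.4264
  grad(y) = 0.1472, v = y - alpha*grad = -2.4606
  prox(v) = soft_thresh(-2.4606, 0.1673) = -2.2933
f(x_4) = 1*(-2.2933)^2 + 5*(-2.2933) + 0.72*|-2.2933| = -4.5561


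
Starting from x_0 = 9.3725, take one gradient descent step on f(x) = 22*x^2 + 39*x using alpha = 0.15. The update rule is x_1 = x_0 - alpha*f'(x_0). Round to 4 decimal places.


We compute the gradient at x_0 and apply the update.
f'(x) = 44*x + 39
f'(9.3725) = 44*9.3725 + 39 = 451.39
x_1 = 9.3725 - 0.15*451.39 = -58.336


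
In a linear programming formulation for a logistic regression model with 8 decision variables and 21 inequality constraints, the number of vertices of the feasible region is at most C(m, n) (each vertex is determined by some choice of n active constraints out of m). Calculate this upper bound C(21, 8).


Each vertex corresponds to some choice of n active constraints out of m, so the number of vertices is at most C(m, n) = m! / (n!(m-n)!).
m = 21, n = 8
Numerator: 21 * 20 * 19 * 18 * 17 * 16 * 15 * 14
Denominator: 8! = 40320
C(21, 8) = 203490


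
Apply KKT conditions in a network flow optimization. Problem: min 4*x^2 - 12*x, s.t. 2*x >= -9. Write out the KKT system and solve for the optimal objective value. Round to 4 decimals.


Step 1: Try lambda = 0 (constraint inactive).
Stationarity: 2*4*x - 12 = 0
x* = 12/(2*4) = 1.5
Check constraint: 2*1.5 = 3.0 >= -9 -- satisfied.
Step 2: Compute optimal value.
f(x*) = 4*1.5^2 - 12*1.5 = -9.0


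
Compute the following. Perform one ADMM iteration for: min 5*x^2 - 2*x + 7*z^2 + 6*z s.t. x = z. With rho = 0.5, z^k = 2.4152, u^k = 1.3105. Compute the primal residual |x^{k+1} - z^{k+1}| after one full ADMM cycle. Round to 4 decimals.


ADMM iteration with rho = 0.5, z^k = 2.4152, u^k = 1.3105
Step 1: x-update.
Minimize 5*x^2 - 2*x + (0.5/2)*(x - 2.4152 + 1.3105)^2
FOC: (2*5 + 0.5)*x = 2 + 0.5*(2.4152 - 1.3105)
x^{k+1} = 0.2431
Step 2: z-update.
Minimize 7*z^2 + 6*z + (0.5/2)*(0.2431 - z + 1.3105)^2
FOC: (2*7 + 0.5)*z = -6 + 0.5*(0.2431 + 1.3105)
z^{k+1} = -0.3602
Step 3: u-update.
u^{k+1} = 1.3105 + 0.2431 + 0.3602 = 1.9138
Step 4: Primal residual = |0.2431 + 0.3602| = 0.6033


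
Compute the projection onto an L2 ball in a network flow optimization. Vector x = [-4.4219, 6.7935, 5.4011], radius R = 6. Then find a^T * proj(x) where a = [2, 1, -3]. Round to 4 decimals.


Step 1: Compute ||x|| (intermediates to 6 decimals).
||x|| = sqrt((-4.4219)^2 + 6.7935^2 + 5.4011^2) = 9.740468
Step 2: Project.
Since ||x|| > R, scale = R/||x|| = 6/9.740468 = 0.615987, proj(x) = scale * x
proj(x) = [-2.723833, 4.184708, 3.327007]
Step 3: Dot product.
a^T * proj(x) = 2*(-2.723833) + 1*4.184708 - 3*3.327007 = -11.244


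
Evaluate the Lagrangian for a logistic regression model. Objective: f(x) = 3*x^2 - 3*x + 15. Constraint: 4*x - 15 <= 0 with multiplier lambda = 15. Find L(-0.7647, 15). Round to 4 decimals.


Step 1: Evaluate f(x).
f(-0.7647) = 3*(-0.7647)^2 - 3*(-0.7647) + 15 = 19.0484
Step 2: Evaluate g(x).
g(-0.7647) = 4*-0.7647 - 15 = -18.0588
Step 3: Compute Lagrangian.
L = 19.0484 + 15*-18.0588 = -251.8336


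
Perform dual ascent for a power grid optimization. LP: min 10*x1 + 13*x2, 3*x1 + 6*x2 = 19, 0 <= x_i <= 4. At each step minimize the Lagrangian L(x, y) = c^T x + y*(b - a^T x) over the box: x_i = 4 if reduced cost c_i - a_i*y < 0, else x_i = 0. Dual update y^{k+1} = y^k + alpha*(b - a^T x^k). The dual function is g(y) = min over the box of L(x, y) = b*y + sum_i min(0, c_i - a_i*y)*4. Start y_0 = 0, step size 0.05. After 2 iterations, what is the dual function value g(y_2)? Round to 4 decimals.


Dual ascent for LP: min 10*x1 + 13*x2, 3*x1 + 6*x2 = 19, 0 <= x_i <= 4
Step 1: y^k = 0.0, reduced costs: (10.0, 13.0)
  x^k = (0.0, 0.0), subgradient = b - a^T x = 19.0
  y^{k+1} = 0.0 + 0.05*19.0 = 0.95
Step 2: y^k = 0.95, reduced costs: (7.15, 7.3)
  x^k = (0.0, 0.0), subgradient = b - a^T x = 19.0
  y^{k+1} = 0.95 + 0.05*19.0 = 1.9
Dual objective at y_2 = 1.9: reduced costs (4.3, 1.6), box minimizer x = (0.0, 0.0)
g(y_2) = b*y + (c1 - a1*y)*x1 + (c2 - a2*y)*x2 = 19*1.9 + 4.3*0.0 + 1.6*0.0 = 36.1 + 0.0 + 0.0 = 36.1


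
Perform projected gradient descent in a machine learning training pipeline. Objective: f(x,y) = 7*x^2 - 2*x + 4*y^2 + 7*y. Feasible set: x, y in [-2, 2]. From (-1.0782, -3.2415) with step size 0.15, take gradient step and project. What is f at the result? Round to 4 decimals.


Step 1: Compute gradient at (-1.0782, -3.2415).
grad_x = 2*7*-1.0782 - 2 = -17.0948
grad_y = 2*4*-3.2415 + 7 = -18.932
Step 2: Gradient step.
x_raw = -1.0782 - 0.15*-17.0948 = 1.486
y_raw = -3.2415 - 0.15*-18.932 = -0.4017
Step 3: Project onto [-2, 2].
x_proj = clip(1.486) = 1.486
y_proj = clip(-0.4017) = -0.4017
Step 4: Evaluate f.
f(1.486, -0.4017) = 10.3193


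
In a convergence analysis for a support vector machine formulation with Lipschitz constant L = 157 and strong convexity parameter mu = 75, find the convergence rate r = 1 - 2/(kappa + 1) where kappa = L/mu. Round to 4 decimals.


Step 1: Compute the condition number.
kappa = L/mu = 157/75 = 2.0933
Step 2: Compute the convergence rate.
r = 1 - 2/(kappa + 1) = 1 - 2*mu/(L + mu) = (L - mu)/(L + mu) = 82/232 = 0.3534


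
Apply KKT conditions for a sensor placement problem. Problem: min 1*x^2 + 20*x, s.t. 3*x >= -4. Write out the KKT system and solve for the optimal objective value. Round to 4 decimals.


Step 1: Try lambda = 0 (constraint inactive).
x_unc = -20/(2*1) = -10.0
Check: 3*-10.0 = -30.0 < -4 -- violated!
Step 2: Constraint must be active: 3*x = -4
x* = -4/3 = -1.3333 (rounded; the exact value -4/3 is used below)
lambda = (2*1*(-4/3) + 20)/3 = 5.7778
Step 3: Compute optimal value.
f(x*) = 1*(-4/3)^2 + 20*(-4/3) = -24.8889


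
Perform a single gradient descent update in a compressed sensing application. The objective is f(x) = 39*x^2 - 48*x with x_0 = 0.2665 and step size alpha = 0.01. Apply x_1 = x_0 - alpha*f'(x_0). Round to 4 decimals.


We compute the gradient at x_0 and apply the update.
f'(x) = 78*x - 48
f'(0.2665) = 78*0.2665 - 48 = -27.213
x_1 = 0.2665 - 0.01*-27.213 = 0.5386


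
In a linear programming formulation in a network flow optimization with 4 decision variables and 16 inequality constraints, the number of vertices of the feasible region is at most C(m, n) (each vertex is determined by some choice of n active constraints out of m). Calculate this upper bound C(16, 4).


Each vertex corresponds to some choice of n active constraints out of m, so the number of vertices is at most C(m, n) = m! / (n!(m-n)!).
m = 16, n = 4
Numerator: 16 * 15 * 14 * 13
Denominator: 4! = 24
C(16, 4) = 1820


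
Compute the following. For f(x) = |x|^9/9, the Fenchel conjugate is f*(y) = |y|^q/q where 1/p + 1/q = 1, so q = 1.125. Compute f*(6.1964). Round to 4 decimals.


The conjugate exponent q satisfies 1/p + 1/q = 1.
p = 9, so q = 9/(9 - 1) = 1.125
|y|^q = 6.1964^1.125 = 7.7832
f*(6.1964) = 7.7832 / 1.125 = 6.9184


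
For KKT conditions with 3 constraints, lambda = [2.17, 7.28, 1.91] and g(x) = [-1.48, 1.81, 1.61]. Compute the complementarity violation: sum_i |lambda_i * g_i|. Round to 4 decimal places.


KKT complementary slackness check:
lambda_1 * g_1 = 2.17 * -1.48 = -3.2116
lambda_2 * g_2 = 7.28 * 1.81 = 13.1768
lambda_3 * g_3 = 1.91 * 1.61 = 3.0751
Total violation = 3.2116 + 13.1768 + 3.0751 = 19.4635


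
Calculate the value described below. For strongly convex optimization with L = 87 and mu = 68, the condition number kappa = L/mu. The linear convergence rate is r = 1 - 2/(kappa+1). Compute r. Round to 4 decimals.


Step 1: Compute the condition number.
kappa = L/mu = 87/68 = 1.2794
Step 2: Compute the convergence rate.
r = 1 - 2/(kappa + 1) = 1 - 2*mu/(L + mu) = (L - mu)/(L + mu) = 19/155 = 0.1226


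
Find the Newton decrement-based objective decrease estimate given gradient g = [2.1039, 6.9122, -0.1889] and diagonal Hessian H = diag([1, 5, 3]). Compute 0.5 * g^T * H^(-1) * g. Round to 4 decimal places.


Step 1: H is diagonal, so H^(-1) * g = [2.1039, 1.3824, -0.063].
Step 2: g^T H^(-1) g = sum_i g_i^2 / H_ii
  = (2.1039)^2/1 + (6.9122)^2/5 + (-0.1889)^2/3
  = 4.4264 + 9.5557 + 0.0119 = 13.994
Step 3: Objective decrease = 0.5 * g^T H^(-1) g = 6.997


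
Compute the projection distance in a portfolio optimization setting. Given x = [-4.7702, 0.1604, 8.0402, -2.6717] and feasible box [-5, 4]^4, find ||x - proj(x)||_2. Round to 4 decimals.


Project each component onto [-5, 4].
clip(-4.7702) = -4.7702, clip(0.1604) = 0.1604, clip(8.0402) = 4.0, clip(-2.6717) = -2.6717
Projection = [-4.7702, 0.1604, 4.0, -2.6717]
Squared diffs: [0.0, 0.0, 16.3232, 0.0]
Distance = sqrt(16.3232) = 4.0402


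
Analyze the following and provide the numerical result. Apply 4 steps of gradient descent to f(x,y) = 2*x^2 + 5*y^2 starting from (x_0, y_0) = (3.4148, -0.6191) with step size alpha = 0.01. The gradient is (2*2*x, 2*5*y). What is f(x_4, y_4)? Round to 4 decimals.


Gradient descent on f(x,y) = 2*x^2 + 5*y^2.
Starting point: (3.4148, -0.6191), alpha = 0.01
Step 1: grad_x = 2*2*3.4148 = 13.6592, grad_y = 2*5*-0.6191 = -6.191
  x_1 = 3.4148 - 0.01*13.6592 = 3.2782
  y_1 = -0.6191 - 0.01*-6.191 = -0.5572
Step 2: grad_x = 2*2*3.2782 = 13.1128, grad_y = 2*5*-0.5572 = -5.5719
  x_2 = 3.2782 - 0.01*13.1128 = 3.1471
  y_2 = -0.5572 - 0.01*-5.5719 = -0.5015
Step 3: grad_x = 2*2*3.1471 = 12.5883, grad_y = 2*5*-0.5015 = -5.0147
  x_3 = 3.1471 - 0.01*12.5883 = 3.0212
  y_3 = -0.5015 - 0.01*-5.0147 = -0.4513
Step 4: grad_x = 2*2*3.0212 = 12.0848, grad_y = 2*5*-0.4513 = -4.5132
  x_4 = 3.0212 - 0.01*12.0848 = 2.9003
  y_4 = -0.4513 - 0.01*-4.5132 = -0.4062
f(2.9003, -0.4062) = 2*2.9003^2 + 5*(-0.4062)^2 = 17.649
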